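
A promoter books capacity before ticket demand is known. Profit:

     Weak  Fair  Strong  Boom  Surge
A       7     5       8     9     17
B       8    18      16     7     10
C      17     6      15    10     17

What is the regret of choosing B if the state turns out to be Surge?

Best payoff under Surge is 17.
Regret = 17 − 10 = 7.

7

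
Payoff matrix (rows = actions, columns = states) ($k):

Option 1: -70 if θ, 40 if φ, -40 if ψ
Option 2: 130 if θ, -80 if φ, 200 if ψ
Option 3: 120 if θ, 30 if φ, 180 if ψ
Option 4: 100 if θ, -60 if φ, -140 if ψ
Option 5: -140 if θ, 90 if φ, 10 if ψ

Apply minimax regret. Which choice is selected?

Option 3

Column bests: θ=130, φ=90, ψ=200.
Option 1 regrets: 200, 50, 240 → max 240
Option 2 regrets: 0, 170, 0 → max 170
Option 3 regrets: 10, 60, 20 → max 60
Option 4 regrets: 30, 150, 340 → max 340
Option 5 regrets: 270, 0, 190 → max 270
Smallest max regret = 60 → Option 3.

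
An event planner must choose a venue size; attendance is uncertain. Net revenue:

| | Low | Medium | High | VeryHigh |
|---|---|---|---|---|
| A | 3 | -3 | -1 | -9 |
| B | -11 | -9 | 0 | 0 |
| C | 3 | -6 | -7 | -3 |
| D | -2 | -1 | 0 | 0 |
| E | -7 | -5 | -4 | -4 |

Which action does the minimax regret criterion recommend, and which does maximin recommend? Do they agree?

minimax regret → D; maximin → D (agree)

Column bests: Low=3, Medium=-1, High=0, VeryHigh=0.
A regrets: 0, 2, 1, 9 → max 9
B regrets: 14, 8, 0, 0 → max 14
C regrets: 0, 5, 7, 3 → max 7
D regrets: 5, 0, 0, 0 → max 5
E regrets: 10, 4, 4, 4 → max 10
Smallest max regret = 5 → D.
Row minima: A=-9, B=-11, C=-7, D=-2, E=-7
Best worst-case = -2 → D.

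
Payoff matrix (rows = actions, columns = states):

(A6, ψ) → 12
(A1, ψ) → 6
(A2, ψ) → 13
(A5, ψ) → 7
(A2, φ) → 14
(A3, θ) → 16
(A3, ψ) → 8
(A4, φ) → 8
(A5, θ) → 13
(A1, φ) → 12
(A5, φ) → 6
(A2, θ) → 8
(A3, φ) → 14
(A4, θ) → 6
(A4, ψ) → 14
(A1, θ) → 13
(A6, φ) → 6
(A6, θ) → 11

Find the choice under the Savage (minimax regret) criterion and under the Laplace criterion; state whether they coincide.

minimax regret → A3; laplace → A3 (agree)

Column bests: θ=16, φ=14, ψ=14.
A1 regrets: 3, 2, 8 → max 8
A2 regrets: 8, 0, 1 → max 8
A3 regrets: 0, 0, 6 → max 6
A4 regrets: 10, 6, 0 → max 10
A5 regrets: 3, 8, 7 → max 8
A6 regrets: 5, 8, 2 → max 8
Smallest max regret = 6 → A3.
Row averages: A1=31/3, A2=35/3, A3=38/3, A4=28/3, A5=26/3, A6=29/3
Highest average = 38/3 → A3.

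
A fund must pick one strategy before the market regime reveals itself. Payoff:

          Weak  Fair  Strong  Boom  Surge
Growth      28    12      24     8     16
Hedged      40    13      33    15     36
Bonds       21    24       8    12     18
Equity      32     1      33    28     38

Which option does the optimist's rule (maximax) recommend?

Row maxima: Growth=28, Hedged=40, Bonds=24, Equity=38
Best best-case = 40 → Hedged.

Hedged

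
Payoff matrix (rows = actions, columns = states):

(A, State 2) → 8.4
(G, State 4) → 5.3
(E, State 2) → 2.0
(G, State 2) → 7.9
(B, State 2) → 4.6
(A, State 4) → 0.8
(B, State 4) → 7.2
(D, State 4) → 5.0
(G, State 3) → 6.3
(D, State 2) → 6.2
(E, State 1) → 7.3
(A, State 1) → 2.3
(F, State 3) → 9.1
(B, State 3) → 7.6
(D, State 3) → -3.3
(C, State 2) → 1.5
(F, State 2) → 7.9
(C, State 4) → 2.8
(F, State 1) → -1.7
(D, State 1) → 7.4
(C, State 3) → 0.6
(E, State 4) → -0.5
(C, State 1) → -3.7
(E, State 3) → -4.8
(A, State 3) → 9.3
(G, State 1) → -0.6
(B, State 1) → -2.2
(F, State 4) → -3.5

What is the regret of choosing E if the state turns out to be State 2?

Best payoff under State 2 is 8.4.
Regret = 8.4 − 2.0 = 6.4.

6.4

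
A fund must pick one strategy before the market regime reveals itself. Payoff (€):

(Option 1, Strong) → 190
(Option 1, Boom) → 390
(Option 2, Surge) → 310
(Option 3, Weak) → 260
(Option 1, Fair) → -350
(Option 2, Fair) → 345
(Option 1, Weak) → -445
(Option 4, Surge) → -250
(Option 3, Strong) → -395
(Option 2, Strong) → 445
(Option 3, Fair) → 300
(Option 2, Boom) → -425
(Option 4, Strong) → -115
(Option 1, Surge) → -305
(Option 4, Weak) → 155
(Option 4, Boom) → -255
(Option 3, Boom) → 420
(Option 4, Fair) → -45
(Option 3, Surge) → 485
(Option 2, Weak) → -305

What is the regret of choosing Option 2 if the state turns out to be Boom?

845

Best payoff under Boom is 420.
Regret = 420 − (-425) = 845.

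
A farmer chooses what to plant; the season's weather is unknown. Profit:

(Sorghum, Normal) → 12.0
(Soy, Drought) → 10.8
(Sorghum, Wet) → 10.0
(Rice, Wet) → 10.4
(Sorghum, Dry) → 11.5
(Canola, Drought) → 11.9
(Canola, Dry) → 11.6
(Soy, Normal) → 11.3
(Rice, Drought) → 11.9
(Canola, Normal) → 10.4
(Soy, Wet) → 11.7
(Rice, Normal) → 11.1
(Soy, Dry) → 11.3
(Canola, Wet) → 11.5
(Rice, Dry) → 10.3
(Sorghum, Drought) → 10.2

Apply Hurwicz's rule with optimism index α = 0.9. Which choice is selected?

Canola: 0.9·11.9 + 0.1·10.4 = 11.75
Sorghum: 0.9·12.0 + 0.1·10.0 = 11.8
Rice: 0.9·11.9 + 0.1·10.3 = 11.74
Soy: 0.9·11.7 + 0.1·10.8 = 11.61
Highest Hurwicz score = 11.8 → Sorghum.

Sorghum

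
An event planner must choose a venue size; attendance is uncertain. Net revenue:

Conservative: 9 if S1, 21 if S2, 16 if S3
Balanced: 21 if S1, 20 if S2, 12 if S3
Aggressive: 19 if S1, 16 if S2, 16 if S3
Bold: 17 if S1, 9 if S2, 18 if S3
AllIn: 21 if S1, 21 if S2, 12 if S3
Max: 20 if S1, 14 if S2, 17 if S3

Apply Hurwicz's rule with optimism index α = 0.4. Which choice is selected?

Aggressive

Conservative: 0.4·21 + 0.6·9 = 13.8
Balanced: 0.4·21 + 0.6·12 = 15.6
Aggressive: 0.4·19 + 0.6·16 = 17.2
Bold: 0.4·18 + 0.6·9 = 12.6
AllIn: 0.4·21 + 0.6·12 = 15.6
Max: 0.4·20 + 0.6·14 = 16.4
Highest Hurwicz score = 17.2 → Aggressive.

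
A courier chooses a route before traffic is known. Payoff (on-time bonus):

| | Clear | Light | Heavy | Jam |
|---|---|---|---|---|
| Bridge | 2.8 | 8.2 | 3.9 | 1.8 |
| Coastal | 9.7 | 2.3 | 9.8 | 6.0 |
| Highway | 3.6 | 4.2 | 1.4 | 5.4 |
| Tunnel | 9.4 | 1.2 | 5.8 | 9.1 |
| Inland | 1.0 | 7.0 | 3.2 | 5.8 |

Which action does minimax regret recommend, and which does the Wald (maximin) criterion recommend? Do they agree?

Column bests: Clear=9.7, Light=8.2, Heavy=9.8, Jam=9.1.
Bridge regrets: 6.9, 0.0, 5.9, 7.3 → max 7.3
Coastal regrets: 0.0, 5.9, 0.0, 3.1 → max 5.9
Highway regrets: 6.1, 4.0, 8.4, 3.7 → max 8.4
Tunnel regrets: 0.3, 7.0, 4.0, 0.0 → max 7.0
Inland regrets: 8.7, 1.2, 6.6, 3.3 → max 8.7
Smallest max regret = 5.9 → Coastal.
Row minima: Bridge=1.8, Coastal=2.3, Highway=1.4, Tunnel=1.2, Inland=1.0
Best worst-case = 2.3 → Coastal.

minimax regret → Coastal; maximin → Coastal (agree)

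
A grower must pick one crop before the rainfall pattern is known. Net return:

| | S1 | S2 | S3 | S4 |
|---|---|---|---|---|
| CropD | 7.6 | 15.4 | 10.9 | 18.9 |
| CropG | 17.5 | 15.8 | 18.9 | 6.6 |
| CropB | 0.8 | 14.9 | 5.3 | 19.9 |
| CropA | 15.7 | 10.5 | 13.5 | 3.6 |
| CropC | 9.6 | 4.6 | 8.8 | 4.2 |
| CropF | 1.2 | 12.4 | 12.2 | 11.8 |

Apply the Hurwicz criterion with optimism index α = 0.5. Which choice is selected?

CropD

CropD: 0.5·18.9 + 0.5·7.6 = 13.25
CropG: 0.5·18.9 + 0.5·6.6 = 12.75
CropB: 0.5·19.9 + 0.5·0.8 = 10.35
CropA: 0.5·15.7 + 0.5·3.6 = 9.65
CropC: 0.5·9.6 + 0.5·4.2 = 6.9
CropF: 0.5·12.4 + 0.5·1.2 = 6.8
Highest Hurwicz score = 13.25 → CropD.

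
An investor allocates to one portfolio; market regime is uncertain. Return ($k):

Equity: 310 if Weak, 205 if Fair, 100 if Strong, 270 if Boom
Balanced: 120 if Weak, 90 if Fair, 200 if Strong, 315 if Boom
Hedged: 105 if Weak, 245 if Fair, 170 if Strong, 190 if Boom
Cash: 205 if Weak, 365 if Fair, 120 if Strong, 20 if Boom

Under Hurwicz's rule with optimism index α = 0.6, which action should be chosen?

Equity: 0.6·310 + 0.4·100 = 226
Balanced: 0.6·315 + 0.4·90 = 225
Hedged: 0.6·245 + 0.4·105 = 189
Cash: 0.6·365 + 0.4·20 = 227
Highest Hurwicz score = 227 → Cash.

Cash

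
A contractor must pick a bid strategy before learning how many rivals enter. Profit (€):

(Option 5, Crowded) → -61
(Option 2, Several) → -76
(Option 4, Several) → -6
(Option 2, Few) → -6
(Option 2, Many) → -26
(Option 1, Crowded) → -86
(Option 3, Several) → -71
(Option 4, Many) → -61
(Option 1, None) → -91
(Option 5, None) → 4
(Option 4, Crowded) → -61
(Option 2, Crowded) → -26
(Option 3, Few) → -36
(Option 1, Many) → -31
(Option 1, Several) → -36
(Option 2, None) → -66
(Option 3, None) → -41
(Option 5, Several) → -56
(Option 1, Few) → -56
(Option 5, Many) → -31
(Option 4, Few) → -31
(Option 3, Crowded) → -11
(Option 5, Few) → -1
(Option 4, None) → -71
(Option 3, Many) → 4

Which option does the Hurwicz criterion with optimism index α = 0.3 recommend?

Option 5

Option 1: 0.3·(-31) + 0.7·(-91) = -73
Option 2: 0.3·(-6) + 0.7·(-76) = -55
Option 3: 0.3·4 + 0.7·(-71) = -48.5
Option 4: 0.3·(-6) + 0.7·(-71) = -51.5
Option 5: 0.3·4 + 0.7·(-61) = -41.5
Highest Hurwicz score = -41.5 → Option 5.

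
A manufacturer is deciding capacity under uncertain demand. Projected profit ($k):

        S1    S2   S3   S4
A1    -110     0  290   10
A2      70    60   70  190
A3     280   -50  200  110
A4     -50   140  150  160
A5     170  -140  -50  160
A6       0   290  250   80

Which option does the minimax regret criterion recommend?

A2

Column bests: S1=280, S2=290, S3=290, S4=190.
A1 regrets: 390, 290, 0, 180 → max 390
A2 regrets: 210, 230, 220, 0 → max 230
A3 regrets: 0, 340, 90, 80 → max 340
A4 regrets: 330, 150, 140, 30 → max 330
A5 regrets: 110, 430, 340, 30 → max 430
A6 regrets: 280, 0, 40, 110 → max 280
Smallest max regret = 230 → A2.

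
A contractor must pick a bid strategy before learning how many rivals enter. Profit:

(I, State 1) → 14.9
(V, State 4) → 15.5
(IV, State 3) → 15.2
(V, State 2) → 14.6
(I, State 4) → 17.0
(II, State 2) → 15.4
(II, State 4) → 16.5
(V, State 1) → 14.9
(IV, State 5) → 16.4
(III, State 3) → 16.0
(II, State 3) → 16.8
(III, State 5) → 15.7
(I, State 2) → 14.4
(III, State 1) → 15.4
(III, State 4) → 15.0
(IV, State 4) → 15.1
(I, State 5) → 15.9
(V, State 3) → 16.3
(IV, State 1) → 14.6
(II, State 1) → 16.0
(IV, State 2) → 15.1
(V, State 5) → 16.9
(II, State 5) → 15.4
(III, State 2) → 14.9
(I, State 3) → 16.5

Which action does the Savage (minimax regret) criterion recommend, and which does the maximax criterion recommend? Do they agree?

minimax regret → I; maximax → I (agree)

Column bests: State 1=16.0, State 2=15.4, State 3=16.8, State 4=17.0, State 5=16.9.
I regrets: 1.1, 1.0, 0.3, 0.0, 1.0 → max 1.1
II regrets: 0.0, 0.0, 0.0, 0.5, 1.5 → max 1.5
III regrets: 0.6, 0.5, 0.8, 2.0, 1.2 → max 2.0
IV regrets: 1.4, 0.3, 1.6, 1.9, 0.5 → max 1.9
V regrets: 1.1, 0.8, 0.5, 1.5, 0.0 → max 1.5
Smallest max regret = 1.1 → I.
Row maxima: I=17.0, II=16.8, III=16.0, IV=16.4, V=16.9
Best best-case = 17.0 → I.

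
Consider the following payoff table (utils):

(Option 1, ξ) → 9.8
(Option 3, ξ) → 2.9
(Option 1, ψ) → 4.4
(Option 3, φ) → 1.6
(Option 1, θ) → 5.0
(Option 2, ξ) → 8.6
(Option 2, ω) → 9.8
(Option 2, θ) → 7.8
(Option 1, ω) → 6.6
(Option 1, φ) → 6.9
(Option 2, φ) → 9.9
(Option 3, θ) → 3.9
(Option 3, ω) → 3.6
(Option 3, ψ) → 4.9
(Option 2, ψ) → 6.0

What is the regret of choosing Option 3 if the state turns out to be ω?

Best payoff under ω is 9.8.
Regret = 9.8 − 3.6 = 6.2.

6.2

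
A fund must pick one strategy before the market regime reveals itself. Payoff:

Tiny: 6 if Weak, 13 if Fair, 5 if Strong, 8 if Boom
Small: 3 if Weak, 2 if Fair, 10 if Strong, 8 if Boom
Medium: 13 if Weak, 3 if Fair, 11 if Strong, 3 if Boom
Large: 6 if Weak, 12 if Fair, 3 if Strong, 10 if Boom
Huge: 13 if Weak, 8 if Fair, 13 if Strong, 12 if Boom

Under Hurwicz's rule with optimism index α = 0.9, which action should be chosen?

Tiny: 0.9·13 + 0.1·5 = 12.2
Small: 0.9·10 + 0.1·2 = 9.2
Medium: 0.9·13 + 0.1·3 = 12
Large: 0.9·12 + 0.1·3 = 11.1
Huge: 0.9·13 + 0.1·8 = 12.5
Highest Hurwicz score = 12.5 → Huge.

Huge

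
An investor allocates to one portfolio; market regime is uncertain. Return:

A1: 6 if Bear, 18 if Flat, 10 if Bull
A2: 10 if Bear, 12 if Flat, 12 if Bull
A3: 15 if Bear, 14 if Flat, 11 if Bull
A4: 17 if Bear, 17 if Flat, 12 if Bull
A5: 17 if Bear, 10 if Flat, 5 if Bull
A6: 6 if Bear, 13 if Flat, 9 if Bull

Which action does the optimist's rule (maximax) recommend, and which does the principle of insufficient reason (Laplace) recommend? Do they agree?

maximax → A1; laplace → A4 (disagree)

Row maxima: A1=18, A2=12, A3=15, A4=17, A5=17, A6=13
Best best-case = 18 → A1.
Row averages: A1=34/3, A2=34/3, A3=40/3, A4=46/3, A5=32/3, A6=28/3
Highest average = 46/3 → A4.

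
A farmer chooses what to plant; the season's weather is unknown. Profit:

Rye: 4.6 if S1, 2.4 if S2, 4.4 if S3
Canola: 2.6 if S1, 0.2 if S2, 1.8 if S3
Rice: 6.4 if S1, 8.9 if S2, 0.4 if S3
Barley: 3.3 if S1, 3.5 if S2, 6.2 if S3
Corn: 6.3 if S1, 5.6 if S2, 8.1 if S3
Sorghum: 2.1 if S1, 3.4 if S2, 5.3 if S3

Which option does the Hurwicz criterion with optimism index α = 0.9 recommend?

Rye: 0.9·4.6 + 0.1·2.4 = 4.38
Canola: 0.9·2.6 + 0.1·0.2 = 2.36
Rice: 0.9·8.9 + 0.1·0.4 = 8.05
Barley: 0.9·6.2 + 0.1·3.3 = 5.91
Corn: 0.9·8.1 + 0.1·5.6 = 7.85
Sorghum: 0.9·5.3 + 0.1·2.1 = 4.98
Highest Hurwicz score = 8.05 → Rice.

Rice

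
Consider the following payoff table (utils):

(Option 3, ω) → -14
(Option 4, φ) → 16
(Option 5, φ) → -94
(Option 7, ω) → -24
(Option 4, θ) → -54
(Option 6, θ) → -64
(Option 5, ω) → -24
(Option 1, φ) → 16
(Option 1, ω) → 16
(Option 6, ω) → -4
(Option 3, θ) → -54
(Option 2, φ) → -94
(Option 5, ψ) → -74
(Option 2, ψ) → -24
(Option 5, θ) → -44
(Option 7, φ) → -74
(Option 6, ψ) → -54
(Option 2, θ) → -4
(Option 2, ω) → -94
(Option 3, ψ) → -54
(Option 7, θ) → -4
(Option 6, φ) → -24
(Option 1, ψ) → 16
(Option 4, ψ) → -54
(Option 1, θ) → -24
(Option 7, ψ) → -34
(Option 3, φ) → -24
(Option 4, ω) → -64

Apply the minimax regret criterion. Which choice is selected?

Column bests: θ=-4, φ=16, ψ=16, ω=16.
Option 1 regrets: 20, 0, 0, 0 → max 20
Option 2 regrets: 0, 110, 40, 110 → max 110
Option 3 regrets: 50, 40, 70, 30 → max 70
Option 4 regrets: 50, 0, 70, 80 → max 80
Option 5 regrets: 40, 110, 90, 40 → max 110
Option 6 regrets: 60, 40, 70, 20 → max 70
Option 7 regrets: 0, 90, 50, 40 → max 90
Smallest max regret = 20 → Option 1.

Option 1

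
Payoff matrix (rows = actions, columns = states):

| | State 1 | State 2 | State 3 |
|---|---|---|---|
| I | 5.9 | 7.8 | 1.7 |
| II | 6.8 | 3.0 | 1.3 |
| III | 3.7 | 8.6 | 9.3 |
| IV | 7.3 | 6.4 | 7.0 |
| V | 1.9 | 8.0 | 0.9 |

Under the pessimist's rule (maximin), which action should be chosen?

IV

Row minima: I=1.7, II=1.3, III=3.7, IV=6.4, V=0.9
Best worst-case = 6.4 → IV.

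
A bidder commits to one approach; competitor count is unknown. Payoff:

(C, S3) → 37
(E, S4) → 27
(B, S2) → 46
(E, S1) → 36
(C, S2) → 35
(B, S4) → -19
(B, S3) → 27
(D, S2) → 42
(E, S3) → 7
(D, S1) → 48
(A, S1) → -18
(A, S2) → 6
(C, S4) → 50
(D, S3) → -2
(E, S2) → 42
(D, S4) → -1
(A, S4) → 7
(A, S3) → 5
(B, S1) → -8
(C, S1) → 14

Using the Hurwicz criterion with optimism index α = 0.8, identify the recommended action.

C

A: 0.8·7 + 0.2·(-18) = 2
B: 0.8·46 + 0.2·(-19) = 33
C: 0.8·50 + 0.2·14 = 42.8
D: 0.8·48 + 0.2·(-2) = 38
E: 0.8·42 + 0.2·7 = 35
Highest Hurwicz score = 42.8 → C.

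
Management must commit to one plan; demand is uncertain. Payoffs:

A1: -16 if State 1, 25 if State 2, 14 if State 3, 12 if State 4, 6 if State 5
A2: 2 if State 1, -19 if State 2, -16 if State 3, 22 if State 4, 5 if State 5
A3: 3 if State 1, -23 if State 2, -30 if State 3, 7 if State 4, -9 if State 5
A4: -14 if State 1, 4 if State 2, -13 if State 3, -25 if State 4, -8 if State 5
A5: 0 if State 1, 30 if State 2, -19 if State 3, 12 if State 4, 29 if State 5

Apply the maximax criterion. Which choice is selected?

Row maxima: A1=25, A2=22, A3=7, A4=4, A5=30
Best best-case = 30 → A5.

A5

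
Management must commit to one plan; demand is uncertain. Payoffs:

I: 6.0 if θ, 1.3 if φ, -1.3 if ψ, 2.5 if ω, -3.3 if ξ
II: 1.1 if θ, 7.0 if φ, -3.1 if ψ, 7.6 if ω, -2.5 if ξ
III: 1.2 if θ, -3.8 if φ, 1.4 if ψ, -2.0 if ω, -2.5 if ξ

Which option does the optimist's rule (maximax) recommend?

Row maxima: I=6.0, II=7.6, III=1.4
Best best-case = 7.6 → II.

II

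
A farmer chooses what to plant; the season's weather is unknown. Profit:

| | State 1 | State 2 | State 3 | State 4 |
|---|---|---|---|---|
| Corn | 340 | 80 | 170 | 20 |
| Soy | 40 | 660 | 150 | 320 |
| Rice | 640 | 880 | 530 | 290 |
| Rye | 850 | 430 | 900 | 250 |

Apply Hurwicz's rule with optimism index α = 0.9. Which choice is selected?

Corn: 0.9·340 + 0.1·20 = 308
Soy: 0.9·660 + 0.1·40 = 598
Rice: 0.9·880 + 0.1·290 = 821
Rye: 0.9·900 + 0.1·250 = 835
Highest Hurwicz score = 835 → Rye.

Rye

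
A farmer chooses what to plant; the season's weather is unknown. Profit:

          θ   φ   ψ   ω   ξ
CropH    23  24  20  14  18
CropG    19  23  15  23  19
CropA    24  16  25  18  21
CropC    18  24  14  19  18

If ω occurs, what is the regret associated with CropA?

Best payoff under ω is 23.
Regret = 23 − 18 = 5.

5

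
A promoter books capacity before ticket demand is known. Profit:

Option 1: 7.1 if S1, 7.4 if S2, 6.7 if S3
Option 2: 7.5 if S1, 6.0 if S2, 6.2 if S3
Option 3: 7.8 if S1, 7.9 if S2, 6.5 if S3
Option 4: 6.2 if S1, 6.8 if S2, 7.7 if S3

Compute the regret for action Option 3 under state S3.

1.2

Best payoff under S3 is 7.7.
Regret = 7.7 − 6.5 = 1.2.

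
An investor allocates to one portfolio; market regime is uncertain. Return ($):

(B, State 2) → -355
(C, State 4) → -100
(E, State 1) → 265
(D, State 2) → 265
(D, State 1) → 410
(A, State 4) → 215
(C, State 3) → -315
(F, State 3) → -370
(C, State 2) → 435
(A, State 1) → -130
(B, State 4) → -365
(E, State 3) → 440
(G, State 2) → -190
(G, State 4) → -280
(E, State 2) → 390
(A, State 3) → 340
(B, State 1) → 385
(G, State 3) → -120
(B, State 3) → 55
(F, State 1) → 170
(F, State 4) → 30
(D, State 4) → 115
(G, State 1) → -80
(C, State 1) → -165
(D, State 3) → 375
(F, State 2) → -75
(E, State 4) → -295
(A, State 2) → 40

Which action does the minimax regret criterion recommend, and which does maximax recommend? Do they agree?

minimax regret → D; maximax → E (disagree)

Column bests: State 1=410, State 2=435, State 3=440, State 4=215.
A regrets: 540, 395, 100, 0 → max 540
B regrets: 25, 790, 385, 580 → max 790
C regrets: 575, 0, 755, 315 → max 755
D regrets: 0, 170, 65, 100 → max 170
E regrets: 145, 45, 0, 510 → max 510
F regrets: 240, 510, 810, 185 → max 810
G regrets: 490, 625, 560, 495 → max 625
Smallest max regret = 170 → D.
Row maxima: A=340, B=385, C=435, D=410, E=440, F=170, G=-80
Best best-case = 440 → E.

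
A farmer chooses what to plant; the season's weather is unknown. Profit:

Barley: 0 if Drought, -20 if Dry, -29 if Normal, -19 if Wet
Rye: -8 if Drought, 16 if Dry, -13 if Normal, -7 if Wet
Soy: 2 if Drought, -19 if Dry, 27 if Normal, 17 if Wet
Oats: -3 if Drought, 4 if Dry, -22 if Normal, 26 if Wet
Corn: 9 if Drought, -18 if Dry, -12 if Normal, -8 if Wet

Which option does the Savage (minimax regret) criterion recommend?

Column bests: Drought=9, Dry=16, Normal=27, Wet=26.
Barley regrets: 9, 36, 56, 45 → max 56
Rye regrets: 17, 0, 40, 33 → max 40
Soy regrets: 7, 35, 0, 9 → max 35
Oats regrets: 12, 12, 49, 0 → max 49
Corn regrets: 0, 34, 39, 34 → max 39
Smallest max regret = 35 → Soy.

Soy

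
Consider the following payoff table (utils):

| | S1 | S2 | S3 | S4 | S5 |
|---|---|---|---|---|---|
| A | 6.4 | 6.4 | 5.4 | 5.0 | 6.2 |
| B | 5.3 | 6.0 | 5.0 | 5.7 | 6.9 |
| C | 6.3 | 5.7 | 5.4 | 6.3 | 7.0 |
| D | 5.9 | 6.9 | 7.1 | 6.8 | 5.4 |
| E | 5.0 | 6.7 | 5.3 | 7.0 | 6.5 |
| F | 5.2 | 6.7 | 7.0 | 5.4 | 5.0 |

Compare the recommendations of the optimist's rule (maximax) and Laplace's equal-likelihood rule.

Row maxima: A=6.4, B=6.9, C=7.0, D=7.1, E=7.0, F=7.0
Best best-case = 7.1 → D.
Row averages: A=5.88, B=5.78, C=6.14, D=6.42, E=6.1, F=5.86
Highest average = 6.42 → D.

maximax → D; laplace → D (agree)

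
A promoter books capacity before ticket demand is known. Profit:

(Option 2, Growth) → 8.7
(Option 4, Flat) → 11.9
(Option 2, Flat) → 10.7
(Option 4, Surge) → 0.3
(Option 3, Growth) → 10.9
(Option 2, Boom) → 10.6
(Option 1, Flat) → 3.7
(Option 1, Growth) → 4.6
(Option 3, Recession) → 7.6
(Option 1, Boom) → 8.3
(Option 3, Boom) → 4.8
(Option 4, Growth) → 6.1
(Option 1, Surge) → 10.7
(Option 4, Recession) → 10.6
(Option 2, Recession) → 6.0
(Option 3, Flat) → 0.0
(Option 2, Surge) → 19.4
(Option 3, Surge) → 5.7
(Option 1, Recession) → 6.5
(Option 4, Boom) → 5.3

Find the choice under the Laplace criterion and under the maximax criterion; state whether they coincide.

laplace → Option 2; maximax → Option 2 (agree)

Row averages: Option 1=6.76, Option 2=11.08, Option 3=5.8, Option 4=6.84
Highest average = 11.08 → Option 2.
Row maxima: Option 1=10.7, Option 2=19.4, Option 3=10.9, Option 4=11.9
Best best-case = 19.4 → Option 2.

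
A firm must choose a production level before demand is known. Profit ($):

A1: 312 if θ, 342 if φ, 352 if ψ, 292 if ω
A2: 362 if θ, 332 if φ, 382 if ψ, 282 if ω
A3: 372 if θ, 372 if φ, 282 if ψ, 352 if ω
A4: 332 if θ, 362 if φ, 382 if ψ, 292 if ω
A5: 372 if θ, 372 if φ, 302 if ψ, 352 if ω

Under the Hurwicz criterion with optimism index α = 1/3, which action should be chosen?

A5

A1: 1/3·352 + 2/3·292 = 312
A2: 1/3·382 + 2/3·282 = 946/3
A3: 1/3·372 + 2/3·282 = 312
A4: 1/3·382 + 2/3·292 = 322
A5: 1/3·372 + 2/3·302 = 976/3
Highest Hurwicz score = 976/3 → A5.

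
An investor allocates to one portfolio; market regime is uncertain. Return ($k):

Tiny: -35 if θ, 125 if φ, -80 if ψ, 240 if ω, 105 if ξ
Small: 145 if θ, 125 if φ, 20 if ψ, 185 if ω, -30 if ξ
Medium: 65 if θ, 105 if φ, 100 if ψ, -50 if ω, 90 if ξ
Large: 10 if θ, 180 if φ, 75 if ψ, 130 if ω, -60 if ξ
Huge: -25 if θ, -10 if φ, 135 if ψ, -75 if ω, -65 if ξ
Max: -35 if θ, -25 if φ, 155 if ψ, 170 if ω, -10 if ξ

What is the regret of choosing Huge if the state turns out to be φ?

Best payoff under φ is 180.
Regret = 180 − (-10) = 190.

190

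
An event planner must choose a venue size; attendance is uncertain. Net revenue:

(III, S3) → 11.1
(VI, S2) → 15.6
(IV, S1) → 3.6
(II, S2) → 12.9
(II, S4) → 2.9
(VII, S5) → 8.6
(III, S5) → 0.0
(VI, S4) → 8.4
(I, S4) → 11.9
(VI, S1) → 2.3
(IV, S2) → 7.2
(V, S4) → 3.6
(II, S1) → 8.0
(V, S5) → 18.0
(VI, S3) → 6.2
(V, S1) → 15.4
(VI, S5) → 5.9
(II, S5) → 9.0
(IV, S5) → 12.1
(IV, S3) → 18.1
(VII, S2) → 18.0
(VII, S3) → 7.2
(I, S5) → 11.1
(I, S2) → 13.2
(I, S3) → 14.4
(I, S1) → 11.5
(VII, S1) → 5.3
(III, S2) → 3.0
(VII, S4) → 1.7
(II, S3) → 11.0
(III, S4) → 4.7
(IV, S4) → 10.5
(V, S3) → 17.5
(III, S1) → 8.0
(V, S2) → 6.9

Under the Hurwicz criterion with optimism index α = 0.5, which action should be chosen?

I: 0.5·14.4 + 0.5·11.1 = 12.75
II: 0.5·12.9 + 0.5·2.9 = 7.9
III: 0.5·11.1 + 0.5·0.0 = 5.55
IV: 0.5·18.1 + 0.5·3.6 = 10.85
V: 0.5·18.0 + 0.5·3.6 = 10.8
VI: 0.5·15.6 + 0.5·2.3 = 8.95
VII: 0.5·18.0 + 0.5·1.7 = 9.85
Highest Hurwicz score = 12.75 → I.

I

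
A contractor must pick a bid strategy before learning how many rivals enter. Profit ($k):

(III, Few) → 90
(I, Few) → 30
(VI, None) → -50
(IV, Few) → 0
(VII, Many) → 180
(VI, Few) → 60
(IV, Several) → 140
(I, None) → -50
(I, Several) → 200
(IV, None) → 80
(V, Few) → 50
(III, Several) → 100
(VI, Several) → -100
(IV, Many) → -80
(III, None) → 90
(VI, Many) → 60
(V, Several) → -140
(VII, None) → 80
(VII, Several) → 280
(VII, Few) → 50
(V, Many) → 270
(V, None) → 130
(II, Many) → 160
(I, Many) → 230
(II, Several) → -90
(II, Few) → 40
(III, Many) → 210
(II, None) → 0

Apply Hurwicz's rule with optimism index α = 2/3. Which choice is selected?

VII

I: 2/3·230 + 1/3·(-50) = 410/3
II: 2/3·160 + 1/3·(-90) = 230/3
III: 2/3·210 + 1/3·90 = 170
IV: 2/3·140 + 1/3·(-80) = 200/3
V: 2/3·270 + 1/3·(-140) = 400/3
VI: 2/3·60 + 1/3·(-100) = 20/3
VII: 2/3·280 + 1/3·50 = 610/3
Highest Hurwicz score = 610/3 → VII.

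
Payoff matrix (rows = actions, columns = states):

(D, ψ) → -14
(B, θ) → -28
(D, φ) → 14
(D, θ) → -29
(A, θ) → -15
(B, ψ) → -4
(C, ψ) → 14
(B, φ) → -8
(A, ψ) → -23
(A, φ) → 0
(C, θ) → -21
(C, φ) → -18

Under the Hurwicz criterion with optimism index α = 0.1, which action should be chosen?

C

A: 0.1·0 + 0.9·(-23) = -20.7
B: 0.1·(-4) + 0.9·(-28) = -25.6
C: 0.1·14 + 0.9·(-21) = -17.5
D: 0.1·14 + 0.9·(-29) = -24.7
Highest Hurwicz score = -17.5 → C.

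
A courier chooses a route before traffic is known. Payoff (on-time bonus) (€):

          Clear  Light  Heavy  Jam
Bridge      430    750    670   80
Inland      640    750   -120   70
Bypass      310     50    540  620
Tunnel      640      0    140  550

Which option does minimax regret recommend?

Column bests: Clear=640, Light=750, Heavy=670, Jam=620.
Bridge regrets: 210, 0, 0, 540 → max 540
Inland regrets: 0, 0, 790, 550 → max 790
Bypass regrets: 330, 700, 130, 0 → max 700
Tunnel regrets: 0, 750, 530, 70 → max 750
Smallest max regret = 540 → Bridge.

Bridge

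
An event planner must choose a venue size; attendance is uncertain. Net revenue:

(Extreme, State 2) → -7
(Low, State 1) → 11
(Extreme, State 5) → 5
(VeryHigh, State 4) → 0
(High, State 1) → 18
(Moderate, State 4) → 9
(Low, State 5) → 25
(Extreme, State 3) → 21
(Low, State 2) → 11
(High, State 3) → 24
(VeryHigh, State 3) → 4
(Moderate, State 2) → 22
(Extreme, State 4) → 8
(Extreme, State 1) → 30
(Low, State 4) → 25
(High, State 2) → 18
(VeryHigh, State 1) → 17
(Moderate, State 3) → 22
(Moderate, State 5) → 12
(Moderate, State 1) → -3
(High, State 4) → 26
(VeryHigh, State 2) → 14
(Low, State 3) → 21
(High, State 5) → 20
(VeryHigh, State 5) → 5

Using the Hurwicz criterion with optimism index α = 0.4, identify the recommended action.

High

Low: 0.4·25 + 0.6·11 = 16.6
Moderate: 0.4·22 + 0.6·(-3) = 7
High: 0.4·26 + 0.6·18 = 21.2
VeryHigh: 0.4·17 + 0.6·0 = 6.8
Extreme: 0.4·30 + 0.6·(-7) = 7.8
Highest Hurwicz score = 21.2 → High.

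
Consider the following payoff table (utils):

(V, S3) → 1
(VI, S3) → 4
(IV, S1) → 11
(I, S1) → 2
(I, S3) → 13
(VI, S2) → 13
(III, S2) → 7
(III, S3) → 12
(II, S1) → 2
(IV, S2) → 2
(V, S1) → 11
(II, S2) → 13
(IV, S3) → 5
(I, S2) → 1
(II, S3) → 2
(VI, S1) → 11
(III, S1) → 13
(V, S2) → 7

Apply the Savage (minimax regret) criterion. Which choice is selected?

Column bests: S1=13, S2=13, S3=13.
I regrets: 11, 12, 0 → max 12
II regrets: 11, 0, 11 → max 11
III regrets: 0, 6, 1 → max 6
IV regrets: 2, 11, 8 → max 11
V regrets: 2, 6, 12 → max 12
VI regrets: 2, 0, 9 → max 9
Smallest max regret = 6 → III.

III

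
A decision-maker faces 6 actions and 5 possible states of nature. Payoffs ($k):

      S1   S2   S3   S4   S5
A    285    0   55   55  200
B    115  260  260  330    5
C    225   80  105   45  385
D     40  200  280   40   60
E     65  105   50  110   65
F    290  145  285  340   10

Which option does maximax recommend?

C

Row maxima: A=285, B=330, C=385, D=280, E=110, F=340
Best best-case = 385 → C.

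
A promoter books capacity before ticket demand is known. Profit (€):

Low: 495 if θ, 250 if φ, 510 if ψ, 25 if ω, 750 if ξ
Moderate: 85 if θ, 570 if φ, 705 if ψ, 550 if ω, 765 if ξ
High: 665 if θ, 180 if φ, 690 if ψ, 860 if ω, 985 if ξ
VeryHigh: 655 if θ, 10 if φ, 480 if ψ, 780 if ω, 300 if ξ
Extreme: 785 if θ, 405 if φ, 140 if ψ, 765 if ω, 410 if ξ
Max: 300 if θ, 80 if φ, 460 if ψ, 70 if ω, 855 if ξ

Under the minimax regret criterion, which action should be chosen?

Column bests: θ=785, φ=570, ψ=705, ω=860, ξ=985.
Low regrets: 290, 320, 195, 835, 235 → max 835
Moderate regrets: 700, 0, 0, 310, 220 → max 700
High regrets: 120, 390, 15, 0, 0 → max 390
VeryHigh regrets: 130, 560, 225, 80, 685 → max 685
Extreme regrets: 0, 165, 565, 95, 575 → max 575
Max regrets: 485, 490, 245, 790, 130 → max 790
Smallest max regret = 390 → High.

High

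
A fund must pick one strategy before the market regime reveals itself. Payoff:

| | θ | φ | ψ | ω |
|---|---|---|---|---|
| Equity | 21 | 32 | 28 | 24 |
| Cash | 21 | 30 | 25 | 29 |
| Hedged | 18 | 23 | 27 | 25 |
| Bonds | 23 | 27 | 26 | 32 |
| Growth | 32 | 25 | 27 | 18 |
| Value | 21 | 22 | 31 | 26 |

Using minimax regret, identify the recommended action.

Bonds

Column bests: θ=32, φ=32, ψ=31, ω=32.
Equity regrets: 11, 0, 3, 8 → max 11
Cash regrets: 11, 2, 6, 3 → max 11
Hedged regrets: 14, 9, 4, 7 → max 14
Bonds regrets: 9, 5, 5, 0 → max 9
Growth regrets: 0, 7, 4, 14 → max 14
Value regrets: 11, 10, 0, 6 → max 11
Smallest max regret = 9 → Bonds.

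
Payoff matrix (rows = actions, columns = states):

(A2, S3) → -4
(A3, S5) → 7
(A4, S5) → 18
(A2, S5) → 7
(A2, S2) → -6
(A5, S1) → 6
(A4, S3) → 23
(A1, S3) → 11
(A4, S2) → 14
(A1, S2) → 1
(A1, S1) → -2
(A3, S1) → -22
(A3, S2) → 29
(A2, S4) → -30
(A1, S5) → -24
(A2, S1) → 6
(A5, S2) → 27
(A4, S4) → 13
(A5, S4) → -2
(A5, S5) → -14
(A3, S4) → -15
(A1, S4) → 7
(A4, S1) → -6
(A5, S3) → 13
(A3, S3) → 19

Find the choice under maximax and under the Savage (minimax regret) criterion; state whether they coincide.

maximax → A3; minimax regret → A4 (disagree)

Row maxima: A1=11, A2=7, A3=29, A4=23, A5=27
Best best-case = 29 → A3.
Column bests: S1=6, S2=29, S3=23, S4=13, S5=18.
A1 regrets: 8, 28, 12, 6, 42 → max 42
A2 regrets: 0, 35, 27, 43, 11 → max 43
A3 regrets: 28, 0, 4, 28, 11 → max 28
A4 regrets: 12, 15, 0, 0, 0 → max 15
A5 regrets: 0, 2, 10, 15, 32 → max 32
Smallest max regret = 15 → A4.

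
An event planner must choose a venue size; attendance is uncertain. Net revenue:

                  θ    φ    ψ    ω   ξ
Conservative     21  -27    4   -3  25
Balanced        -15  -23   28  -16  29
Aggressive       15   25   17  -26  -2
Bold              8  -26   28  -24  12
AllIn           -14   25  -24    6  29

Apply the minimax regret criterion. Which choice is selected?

Column bests: θ=21, φ=25, ψ=28, ω=6, ξ=29.
Conservative regrets: 0, 52, 24, 9, 4 → max 52
Balanced regrets: 36, 48, 0, 22, 0 → max 48
Aggressive regrets: 6, 0, 11, 32, 31 → max 32
Bold regrets: 13, 51, 0, 30, 17 → max 51
AllIn regrets: 35, 0, 52, 0, 0 → max 52
Smallest max regret = 32 → Aggressive.

Aggressive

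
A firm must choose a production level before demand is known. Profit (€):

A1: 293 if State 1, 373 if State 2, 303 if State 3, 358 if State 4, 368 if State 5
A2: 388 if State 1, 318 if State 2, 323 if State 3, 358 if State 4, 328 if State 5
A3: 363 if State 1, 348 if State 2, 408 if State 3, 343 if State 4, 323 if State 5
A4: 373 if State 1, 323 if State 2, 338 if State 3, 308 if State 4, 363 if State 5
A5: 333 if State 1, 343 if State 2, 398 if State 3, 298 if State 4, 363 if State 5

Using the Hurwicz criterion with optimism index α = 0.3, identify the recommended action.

A3

A1: 0.3·373 + 0.7·293 = 317
A2: 0.3·388 + 0.7·318 = 339
A3: 0.3·408 + 0.7·323 = 348.5
A4: 0.3·373 + 0.7·308 = 327.5
A5: 0.3·398 + 0.7·298 = 328
Highest Hurwicz score = 348.5 → A3.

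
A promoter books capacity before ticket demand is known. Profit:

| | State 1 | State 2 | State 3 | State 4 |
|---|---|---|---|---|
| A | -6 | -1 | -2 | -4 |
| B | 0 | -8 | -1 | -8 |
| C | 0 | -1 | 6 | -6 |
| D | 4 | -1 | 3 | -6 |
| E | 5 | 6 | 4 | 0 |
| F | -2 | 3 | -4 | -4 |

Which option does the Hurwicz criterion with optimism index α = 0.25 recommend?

E

A: 0.25·(-1) + 0.75·(-6) = -4.75
B: 0.25·0 + 0.75·(-8) = -6
C: 0.25·6 + 0.75·(-6) = -3
D: 0.25·4 + 0.75·(-6) = -3.5
E: 0.25·6 + 0.75·0 = 1.5
F: 0.25·3 + 0.75·(-4) = -2.25
Highest Hurwicz score = 1.5 → E.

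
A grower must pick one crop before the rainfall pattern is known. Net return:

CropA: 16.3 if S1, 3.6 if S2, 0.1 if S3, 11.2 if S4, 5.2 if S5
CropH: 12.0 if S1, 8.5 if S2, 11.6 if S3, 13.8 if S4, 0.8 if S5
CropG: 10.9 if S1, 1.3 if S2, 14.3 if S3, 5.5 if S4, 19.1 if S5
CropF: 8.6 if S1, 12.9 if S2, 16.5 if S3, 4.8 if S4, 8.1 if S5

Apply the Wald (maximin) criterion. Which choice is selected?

Row minima: CropA=0.1, CropH=0.8, CropG=1.3, CropF=4.8
Best worst-case = 4.8 → CropF.

CropF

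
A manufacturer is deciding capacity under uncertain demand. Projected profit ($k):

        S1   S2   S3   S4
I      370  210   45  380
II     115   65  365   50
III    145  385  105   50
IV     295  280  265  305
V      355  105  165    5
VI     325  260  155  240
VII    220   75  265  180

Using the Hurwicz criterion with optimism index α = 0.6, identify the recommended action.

I: 0.6·380 + 0.4·45 = 246
II: 0.6·365 + 0.4·50 = 239
III: 0.6·385 + 0.4·50 = 251
IV: 0.6·305 + 0.4·265 = 289
V: 0.6·355 + 0.4·5 = 215
VI: 0.6·325 + 0.4·155 = 257
VII: 0.6·265 + 0.4·75 = 189
Highest Hurwicz score = 289 → IV.

IV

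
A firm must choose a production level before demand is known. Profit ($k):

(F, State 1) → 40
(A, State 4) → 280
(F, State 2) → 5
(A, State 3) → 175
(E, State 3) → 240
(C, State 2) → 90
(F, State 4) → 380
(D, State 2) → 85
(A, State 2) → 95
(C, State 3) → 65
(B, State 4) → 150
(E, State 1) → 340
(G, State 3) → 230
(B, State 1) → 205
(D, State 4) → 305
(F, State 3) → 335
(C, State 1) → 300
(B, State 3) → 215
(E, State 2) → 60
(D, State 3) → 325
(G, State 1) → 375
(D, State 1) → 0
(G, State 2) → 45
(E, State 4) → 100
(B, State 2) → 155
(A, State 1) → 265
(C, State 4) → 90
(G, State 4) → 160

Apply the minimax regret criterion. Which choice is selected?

A

Column bests: State 1=375, State 2=155, State 3=335, State 4=380.
A regrets: 110, 60, 160, 100 → max 160
B regrets: 170, 0, 120, 230 → max 230
C regrets: 75, 65, 270, 290 → max 290
D regrets: 375, 70, 10, 75 → max 375
E regrets: 35, 95, 95, 280 → max 280
F regrets: 335, 150, 0, 0 → max 335
G regrets: 0, 110, 105, 220 → max 220
Smallest max regret = 160 → A.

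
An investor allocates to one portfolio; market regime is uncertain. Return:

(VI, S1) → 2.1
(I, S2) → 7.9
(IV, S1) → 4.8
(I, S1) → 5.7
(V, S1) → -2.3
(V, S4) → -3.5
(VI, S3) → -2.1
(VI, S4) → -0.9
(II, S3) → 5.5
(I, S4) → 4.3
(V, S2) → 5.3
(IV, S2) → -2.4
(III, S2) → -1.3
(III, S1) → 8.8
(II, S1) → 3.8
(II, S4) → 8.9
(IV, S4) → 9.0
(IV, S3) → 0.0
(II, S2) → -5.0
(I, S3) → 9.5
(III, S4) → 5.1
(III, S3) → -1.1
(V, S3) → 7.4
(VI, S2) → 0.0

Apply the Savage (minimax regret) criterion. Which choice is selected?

Column bests: S1=8.8, S2=7.9, S3=9.5, S4=9.0.
I regrets: 3.1, 0.0, 0.0, 4.7 → max 4.7
II regrets: 5.0, 12.9, 4.0, 0.1 → max 12.9
III regrets: 0.0, 9.2, 10.6, 3.9 → max 10.6
IV regrets: 4.0, 10.3, 9.5, 0.0 → max 10.3
V regrets: 11.1, 2.6, 2.1, 12.5 → max 12.5
VI regrets: 6.7, 7.9, 11.6, 9.9 → max 11.6
Smallest max regret = 4.7 → I.

I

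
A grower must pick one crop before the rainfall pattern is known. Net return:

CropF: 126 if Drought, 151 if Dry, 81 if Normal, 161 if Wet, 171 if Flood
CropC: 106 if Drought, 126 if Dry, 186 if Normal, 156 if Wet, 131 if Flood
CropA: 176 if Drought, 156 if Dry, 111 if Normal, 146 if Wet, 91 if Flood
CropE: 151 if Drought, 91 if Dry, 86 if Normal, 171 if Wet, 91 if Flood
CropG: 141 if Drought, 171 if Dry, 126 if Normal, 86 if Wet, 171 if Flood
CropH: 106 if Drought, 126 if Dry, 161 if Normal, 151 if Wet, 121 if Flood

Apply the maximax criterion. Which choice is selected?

Row maxima: CropF=171, CropC=186, CropA=176, CropE=171, CropG=171, CropH=161
Best best-case = 186 → CropC.

CropC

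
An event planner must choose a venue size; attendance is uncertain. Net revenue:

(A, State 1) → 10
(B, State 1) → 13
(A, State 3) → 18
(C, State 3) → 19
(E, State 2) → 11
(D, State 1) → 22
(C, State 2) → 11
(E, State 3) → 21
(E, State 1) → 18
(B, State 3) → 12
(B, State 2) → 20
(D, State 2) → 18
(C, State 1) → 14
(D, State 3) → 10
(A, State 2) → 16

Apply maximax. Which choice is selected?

Row maxima: A=18, B=20, C=19, D=22, E=21
Best best-case = 22 → D.

D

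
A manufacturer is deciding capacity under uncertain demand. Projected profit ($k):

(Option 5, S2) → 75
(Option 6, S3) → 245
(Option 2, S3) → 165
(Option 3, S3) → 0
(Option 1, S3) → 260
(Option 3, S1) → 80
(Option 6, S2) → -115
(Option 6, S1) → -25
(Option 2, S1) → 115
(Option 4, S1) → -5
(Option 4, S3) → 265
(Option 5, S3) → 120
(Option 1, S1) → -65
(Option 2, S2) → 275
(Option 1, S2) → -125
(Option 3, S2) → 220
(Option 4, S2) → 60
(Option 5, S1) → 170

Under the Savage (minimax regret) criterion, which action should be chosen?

Column bests: S1=170, S2=275, S3=265.
Option 1 regrets: 235, 400, 5 → max 400
Option 2 regrets: 55, 0, 100 → max 100
Option 3 regrets: 90, 55, 265 → max 265
Option 4 regrets: 175, 215, 0 → max 215
Option 5 regrets: 0, 200, 145 → max 200
Option 6 regrets: 195, 390, 20 → max 390
Smallest max regret = 100 → Option 2.

Option 2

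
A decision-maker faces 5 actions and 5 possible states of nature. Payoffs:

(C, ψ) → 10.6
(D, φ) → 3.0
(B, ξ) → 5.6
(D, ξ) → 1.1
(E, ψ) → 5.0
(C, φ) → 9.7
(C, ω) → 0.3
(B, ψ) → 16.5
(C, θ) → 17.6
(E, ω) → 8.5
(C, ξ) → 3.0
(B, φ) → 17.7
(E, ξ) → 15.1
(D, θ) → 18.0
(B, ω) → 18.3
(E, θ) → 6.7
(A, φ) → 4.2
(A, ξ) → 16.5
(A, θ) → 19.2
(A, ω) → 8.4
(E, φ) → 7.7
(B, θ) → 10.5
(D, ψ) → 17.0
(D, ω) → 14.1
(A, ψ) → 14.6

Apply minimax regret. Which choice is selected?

Column bests: θ=19.2, φ=17.7, ψ=17.0, ω=18.3, ξ=16.5.
A regrets: 0.0, 13.5, 2.4, 9.9, 0.0 → max 13.5
B regrets: 8.7, 0.0, 0.5, 0.0, 10.9 → max 10.9
C regrets: 1.6, 8.0, 6.4, 18.0, 13.5 → max 18.0
D regrets: 1.2, 14.7, 0.0, 4.2, 15.4 → max 15.4
E regrets: 12.5, 10.0, 12.0, 9.8, 1.4 → max 12.5
Smallest max regret = 10.9 → B.

B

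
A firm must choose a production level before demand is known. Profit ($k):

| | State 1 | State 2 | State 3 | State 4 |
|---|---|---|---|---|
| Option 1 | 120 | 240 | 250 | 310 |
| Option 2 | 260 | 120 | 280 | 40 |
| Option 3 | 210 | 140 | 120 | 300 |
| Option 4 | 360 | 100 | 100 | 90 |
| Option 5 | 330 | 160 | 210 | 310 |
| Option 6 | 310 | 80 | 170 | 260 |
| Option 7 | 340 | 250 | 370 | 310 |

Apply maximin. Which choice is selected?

Option 7

Row minima: Option 1=120, Option 2=40, Option 3=120, Option 4=90, Option 5=160, Option 6=80, Option 7=250
Best worst-case = 250 → Option 7.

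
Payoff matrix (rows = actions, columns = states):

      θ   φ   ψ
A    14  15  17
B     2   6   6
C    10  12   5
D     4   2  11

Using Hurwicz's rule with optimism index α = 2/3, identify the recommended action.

A: 2/3·17 + 1/3·14 = 16
B: 2/3·6 + 1/3·2 = 14/3
C: 2/3·12 + 1/3·5 = 29/3
D: 2/3·11 + 1/3·2 = 8
Highest Hurwicz score = 16 → A.

A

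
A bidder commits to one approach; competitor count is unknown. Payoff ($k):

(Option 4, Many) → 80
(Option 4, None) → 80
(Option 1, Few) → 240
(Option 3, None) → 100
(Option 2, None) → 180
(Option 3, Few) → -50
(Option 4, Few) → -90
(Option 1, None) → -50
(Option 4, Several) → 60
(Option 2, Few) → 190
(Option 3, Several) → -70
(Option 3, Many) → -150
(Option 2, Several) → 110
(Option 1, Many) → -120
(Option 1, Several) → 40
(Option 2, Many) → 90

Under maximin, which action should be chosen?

Row minima: Option 1=-120, Option 2=90, Option 3=-150, Option 4=-90
Best worst-case = 90 → Option 2.

Option 2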